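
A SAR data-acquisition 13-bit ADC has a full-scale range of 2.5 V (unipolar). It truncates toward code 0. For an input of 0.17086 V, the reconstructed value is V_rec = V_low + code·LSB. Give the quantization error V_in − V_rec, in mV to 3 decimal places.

Step size: 2.5 V ÷ 2^13 = 305.18 µV.
(0.17086 − 0)/0.000305176 = 559.8740; ⌊·⌋ gives code 559.
Reconstructed: 0.17059326 V.
V_in − V_rec = 0.000266738 V = 0.267 mV.

0.267 mV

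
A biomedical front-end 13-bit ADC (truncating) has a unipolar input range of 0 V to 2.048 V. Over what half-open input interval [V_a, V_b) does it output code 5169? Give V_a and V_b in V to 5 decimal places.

[1.29225 V, 1.29250 V)

LSB = 2.048/2^13 = 250.00 µV.
V_a = V_low + 5169·LSB = 1.29225 V; V_b = V_low + 5170·LSB = 1.2925 V.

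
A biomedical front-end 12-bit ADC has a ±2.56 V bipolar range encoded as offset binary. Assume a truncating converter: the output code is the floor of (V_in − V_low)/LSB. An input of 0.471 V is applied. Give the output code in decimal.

code 2424

With 4096 levels over 5.12 V, one step is 1.250 mV.
Input sits at 2424.800 steps above V_low.
⌊·⌋(2424.800) = 2424.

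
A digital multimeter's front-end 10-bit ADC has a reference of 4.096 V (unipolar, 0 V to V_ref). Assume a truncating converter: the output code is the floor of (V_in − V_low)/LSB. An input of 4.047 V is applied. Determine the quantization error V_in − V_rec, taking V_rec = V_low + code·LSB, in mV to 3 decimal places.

LSB = 4.096/2^10 = 4.000 mV.
(4.047 − 0)/0.004 = 1011.7500; ⌊·⌋ gives code 1011.
Reconstructed: 4.044 V.
V_in − V_rec = 0.003 V = 3.000 mV.

3.000 mV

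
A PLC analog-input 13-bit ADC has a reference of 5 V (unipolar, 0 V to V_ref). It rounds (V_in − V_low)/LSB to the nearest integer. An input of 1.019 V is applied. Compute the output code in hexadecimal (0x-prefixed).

code 0x686 (decimal 1670)

With 8192 levels over 5 V, one step is 0.610 mV.
Input sits at 1669.530 steps above V_low.
Round → code 1670.
In hexadecimal (0x-prefixed): 0x686.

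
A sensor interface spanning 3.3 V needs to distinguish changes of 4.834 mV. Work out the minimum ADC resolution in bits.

Number of steps required ≥ 3.3 V / 4.834 mV = 682.66.
Need 2^N ≥ 682.66; 2^9 = 512, 2^10 = 1024.
Minimum N = 10.

10 bits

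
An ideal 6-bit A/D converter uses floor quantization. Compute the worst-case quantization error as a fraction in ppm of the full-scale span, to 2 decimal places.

Truncating → worst-case error = 1 LSB = V_FS/2^6, so 1e+06/64 = 15625 ppm of full scale.

15625.00 ppm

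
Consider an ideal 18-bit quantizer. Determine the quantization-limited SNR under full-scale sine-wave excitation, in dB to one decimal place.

SNR ≈ 6.02·N + 1.76 dB = 6.02·18 + 1.76 = 110.12 dB.

110.1 dB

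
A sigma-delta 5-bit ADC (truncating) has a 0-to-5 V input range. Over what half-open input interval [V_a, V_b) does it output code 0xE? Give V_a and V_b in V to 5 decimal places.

[2.18750 V, 2.34375 V)

LSB = 5/2^5 = 156.250 mV.
Code 0xE = 14 decimal.
V_a = V_low + 14·LSB = 2.1875 V; V_b = V_low + 15·LSB = 2.34375 V.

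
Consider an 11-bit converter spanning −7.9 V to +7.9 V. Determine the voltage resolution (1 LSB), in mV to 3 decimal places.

Full-scale span = 15.8 V.
LSB = 15.8 / 2^11 = 15.8 / 2048 = 0.00771484 V = 7.715 mV.

7.715 mV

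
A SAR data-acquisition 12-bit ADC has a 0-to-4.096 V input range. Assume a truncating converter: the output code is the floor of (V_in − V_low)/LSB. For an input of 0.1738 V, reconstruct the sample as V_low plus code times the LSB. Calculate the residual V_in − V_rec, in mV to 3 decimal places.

Step size: 4.096 V ÷ 2^12 = 1.000 mV.
(V_in − V_low)/LSB = (0.1738 − 0)/0.001 = 173.8000 → code 173 (floor).
V_rec = 0 + 173·0.001 = 0.173 V.
Difference: 0.0008 V → 0.800 mV.

0.800 mV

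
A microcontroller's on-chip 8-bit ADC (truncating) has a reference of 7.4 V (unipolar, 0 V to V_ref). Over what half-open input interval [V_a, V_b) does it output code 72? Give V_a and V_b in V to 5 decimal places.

[2.08125 V, 2.11016 V)

LSB = 7.4/2^8 = 28.906 mV.
V_a = V_low + 72·LSB = 2.08125 V; V_b = V_low + 73·LSB = 2.11016 V.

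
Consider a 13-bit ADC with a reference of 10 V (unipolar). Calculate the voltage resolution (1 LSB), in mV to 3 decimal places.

Full-scale span = 10 V.
LSB = 10 / 2^13 = 10 / 8192 = 0.0012207 V = 1.221 mV.

1.221 mV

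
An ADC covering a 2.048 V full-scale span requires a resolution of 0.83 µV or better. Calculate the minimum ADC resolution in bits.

22 bits

Number of steps required ≥ 2.048 V / 0.83 µV = 2467469.88.
Need 2^N ≥ 2467469.88; 2^21 = 2097152, 2^22 = 4194304.
Minimum N = 22.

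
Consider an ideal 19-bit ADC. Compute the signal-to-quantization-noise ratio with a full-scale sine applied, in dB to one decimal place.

SNR ≈ 6.02·N + 1.76 dB = 6.02·19 + 1.76 = 116.14 dB.

116.1 dB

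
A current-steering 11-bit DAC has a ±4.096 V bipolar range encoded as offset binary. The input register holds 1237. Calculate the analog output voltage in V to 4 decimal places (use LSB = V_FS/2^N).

LSB = 8.192 V / 2^11 = 4.000 mV.
V_out = (−4.096) + 1237 × 0.004 V = 0.852 V.

0.8520 V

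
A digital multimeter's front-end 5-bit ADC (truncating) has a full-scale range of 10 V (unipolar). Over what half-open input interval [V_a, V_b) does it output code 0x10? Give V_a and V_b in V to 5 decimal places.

LSB = 10/2^5 = 312.500 mV.
Code 0x10 = 16 decimal.
V_a = V_low + 16·LSB = 5 V; V_b = V_low + 17·LSB = 5.3125 V.

[5.00000 V, 5.31250 V)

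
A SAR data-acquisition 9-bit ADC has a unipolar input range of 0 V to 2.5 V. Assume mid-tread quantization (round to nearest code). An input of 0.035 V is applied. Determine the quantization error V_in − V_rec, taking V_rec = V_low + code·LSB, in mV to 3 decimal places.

LSB = 2.5/2^9 = 4.883 mV.
(V_in − V_low)/LSB = (0.035 − 0)/0.00488281 = 7.1680 → code 7 (round).
Code 7 maps back to 0 + 7×0.00488281 V = 0.034179688 V.
Difference: 0.000820312 V → 0.820 mV.

0.820 mV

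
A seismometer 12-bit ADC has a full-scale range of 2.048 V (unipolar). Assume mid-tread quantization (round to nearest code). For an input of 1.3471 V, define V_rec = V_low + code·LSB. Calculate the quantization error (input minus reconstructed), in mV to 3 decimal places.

0.100 mV

Step size: 2.048 V ÷ 2^12 = 0.500 mV.
(V_in − V_low)/LSB = (1.3471 − 0)/0.0005 = 2694.2000 → code 2694 (round).
Code 2694 maps back to 0 + 2694×0.0005 V = 1.347 V.
Error = 1.3471 − 1.347 = 0.0001 V = 0.100 mV.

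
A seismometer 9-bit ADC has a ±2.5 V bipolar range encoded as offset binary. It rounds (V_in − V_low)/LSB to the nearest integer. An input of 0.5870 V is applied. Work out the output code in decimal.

Full-scale span = 5 V; LSB = 5/2^9 = 9.766 mV.
(V_in − V_low)/LSB = (0.5870 − (−2.5)) / 0.00976562 = 316.109.
round(316.109) = 316.

code 316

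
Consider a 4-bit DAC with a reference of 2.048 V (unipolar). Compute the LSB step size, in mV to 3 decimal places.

128.000 mV

Full-scale span = 2.048 V.
LSB = 2.048 / 2^4 = 2.048 / 16 = 0.128 V = 128.000 mV.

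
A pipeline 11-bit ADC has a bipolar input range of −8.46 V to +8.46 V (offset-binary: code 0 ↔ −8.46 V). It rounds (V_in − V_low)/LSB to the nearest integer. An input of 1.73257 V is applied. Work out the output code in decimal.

LSB = 16.92 V / 2048 = 8.262 mV.
(V_in − V_low)/LSB = (1.73257 − (−8.46)) / 0.00826172 = 1233.711.
Round → code 1234.

code 1234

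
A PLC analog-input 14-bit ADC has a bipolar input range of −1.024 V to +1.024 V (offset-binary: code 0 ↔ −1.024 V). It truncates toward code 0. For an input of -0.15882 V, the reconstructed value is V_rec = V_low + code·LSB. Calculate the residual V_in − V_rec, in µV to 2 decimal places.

One LSB is 2.048 V / 16384 = 125.00 µV.
(V_in − V_low)/LSB = (-0.15882 − (−1.024))/0.000125 = 6921.4400 → code 6921 (floor).
V_rec = (−1.024) + 6921·0.000125 = -0.158875 V.
Error = -0.15882 − (−0.158875) = 5.5e-05 V = 55.00 µV.

55.00 µV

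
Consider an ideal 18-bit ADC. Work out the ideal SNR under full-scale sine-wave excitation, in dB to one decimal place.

110.1 dB

SNR ≈ 6.02·N + 1.76 dB = 6.02·18 + 1.76 = 110.12 dB.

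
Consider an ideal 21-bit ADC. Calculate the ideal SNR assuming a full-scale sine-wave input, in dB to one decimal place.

SNR ≈ 6.02·N + 1.76 dB = 6.02·21 + 1.76 = 128.18 dB.

128.2 dB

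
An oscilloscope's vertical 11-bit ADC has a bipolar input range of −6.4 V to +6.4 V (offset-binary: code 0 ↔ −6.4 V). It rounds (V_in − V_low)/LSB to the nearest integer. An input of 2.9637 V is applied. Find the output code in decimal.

code 1498

LSB = 12.8 V / 2048 = 6.250 mV.
Input sits at 1498.192 steps above V_low.
So the output code is 1498.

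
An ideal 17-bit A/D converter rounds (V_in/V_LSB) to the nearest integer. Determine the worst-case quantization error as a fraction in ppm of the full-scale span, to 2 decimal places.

Rounding → worst-case error = ½ LSB = V_FS/2^18, so 1e+06/262144 = 3.8147 ppm of full scale.

3.81 ppm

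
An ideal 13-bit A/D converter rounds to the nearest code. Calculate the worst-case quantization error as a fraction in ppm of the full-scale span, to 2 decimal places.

Rounding → worst-case error = ½ LSB = V_FS/2^14, so 1e+06/16384 = 61.0352 ppm of full scale.

61.04 ppm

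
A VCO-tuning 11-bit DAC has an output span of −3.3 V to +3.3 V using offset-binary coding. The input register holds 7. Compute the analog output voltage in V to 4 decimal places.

LSB = 6.6 V / 2^11 = 3.223 mV.
V_out = (−3.3) + 7 × 0.00322266 V = -3.27744 V.

-3.2774 V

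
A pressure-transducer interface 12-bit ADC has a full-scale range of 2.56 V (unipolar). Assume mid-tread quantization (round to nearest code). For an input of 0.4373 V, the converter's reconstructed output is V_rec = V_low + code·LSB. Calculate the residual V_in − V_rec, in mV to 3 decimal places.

Step size: 2.56 V ÷ 2^12 = 0.625 mV.
(V_in − V_low)/LSB = (0.4373 − 0)/0.000625 = 699.6800 → code 700 (round).
Reconstructed: 0.4375 V.
Error = 0.4373 − 0.4375 = -0.0002 V = -0.200 mV.

-0.200 mV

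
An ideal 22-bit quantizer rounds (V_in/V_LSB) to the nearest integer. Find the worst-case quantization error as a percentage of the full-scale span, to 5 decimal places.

0.00001 %

Rounding → worst-case error = ½ LSB = V_FS/2^23, so 100/8388608 = 1.19209e-05 % of full scale.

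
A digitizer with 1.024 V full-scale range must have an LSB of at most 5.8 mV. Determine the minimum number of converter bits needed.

8 bits

Number of steps required ≥ 1.024 V / 5.8 mV = 176.55.
Need 2^N ≥ 176.55; 2^7 = 128, 2^8 = 256.
Minimum N = 8.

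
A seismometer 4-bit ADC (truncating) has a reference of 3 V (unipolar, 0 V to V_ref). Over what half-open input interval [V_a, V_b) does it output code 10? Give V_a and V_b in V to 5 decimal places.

[1.87500 V, 2.06250 V)

LSB = 3/2^4 = 187.500 mV.
V_a = V_low + 10·LSB = 1.875 V; V_b = V_low + 11·LSB = 2.0625 V.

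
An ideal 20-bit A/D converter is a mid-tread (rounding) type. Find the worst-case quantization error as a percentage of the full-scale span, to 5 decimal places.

0.00005 %

Rounding → worst-case error = ½ LSB = V_FS/2^21, so 100/2097152 = 4.76837e-05 % of full scale.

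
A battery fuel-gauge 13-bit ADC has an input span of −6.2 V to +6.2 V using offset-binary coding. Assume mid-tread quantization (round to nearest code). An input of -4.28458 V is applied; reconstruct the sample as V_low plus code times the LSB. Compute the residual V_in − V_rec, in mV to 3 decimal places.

0.625 mV

LSB = 12.4/2^13 = 1.514 mV.
(V_in − V_low)/LSB = (-4.28458 − (−6.2))/0.00151367 = 1265.4130 → code 1265 (round).
Reconstructed: -4.2852051 V.
Error = -4.28458 − (−4.2852051) = 0.000625078 V = 0.625 mV.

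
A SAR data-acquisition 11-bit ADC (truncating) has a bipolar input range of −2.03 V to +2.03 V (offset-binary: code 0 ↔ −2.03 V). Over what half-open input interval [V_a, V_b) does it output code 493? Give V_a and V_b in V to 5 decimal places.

LSB = 4.06/2^11 = 1.982 mV.
V_a = V_low + 493·LSB = -1.05267 V; V_b = V_low + 494·LSB = -1.05068 V.

[-1.05267 V, -1.05068 V)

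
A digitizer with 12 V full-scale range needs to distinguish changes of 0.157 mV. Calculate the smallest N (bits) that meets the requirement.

17 bits

Number of steps required ≥ 12 V / 0.157 mV = 76433.12.
Need 2^N ≥ 76433.12; 2^16 = 65536, 2^17 = 131072.
Minimum N = 17.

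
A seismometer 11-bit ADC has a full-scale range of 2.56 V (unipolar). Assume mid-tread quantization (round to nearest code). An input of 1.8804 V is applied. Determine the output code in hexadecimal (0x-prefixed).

code 0x5E0 (decimal 1504)

LSB = 2.56 V / 2048 = 1.250 mV.
(V_in − V_low)/LSB = (1.8804 − 0) / 0.00125 = 1504.320.
So the output code is 1504.
In hexadecimal (0x-prefixed): 0x5E0.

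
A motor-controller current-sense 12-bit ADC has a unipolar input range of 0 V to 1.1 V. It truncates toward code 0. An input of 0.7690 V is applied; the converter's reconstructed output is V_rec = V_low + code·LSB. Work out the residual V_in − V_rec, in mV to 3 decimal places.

0.128 mV

One LSB is 1.1 V / 4096 = 268.55 µV.
(0.7690 − 0)/0.000268555 = 2863.4764; ⌊·⌋ gives code 2863.
Reconstructed: 0.76887207 V.
Difference: 0.00012793 V → 0.128 mV.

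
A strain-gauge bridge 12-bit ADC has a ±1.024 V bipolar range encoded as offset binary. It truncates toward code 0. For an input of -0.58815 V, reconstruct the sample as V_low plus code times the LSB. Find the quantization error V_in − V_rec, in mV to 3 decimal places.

LSB = 2.048/2^12 = 0.500 mV.
Scaled input = 871.7000 LSBs, so code = 871.
V_rec = (−1.024) + 871·0.0005 = -0.5885 V.
V_in − V_rec = 0.00035 V = 0.350 mV.

0.350 mV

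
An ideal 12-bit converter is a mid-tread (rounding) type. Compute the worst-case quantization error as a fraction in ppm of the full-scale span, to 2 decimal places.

Rounding → worst-case error = ½ LSB = V_FS/2^13, so 1e+06/8192 = 122.07 ppm of full scale.

122.07 ppm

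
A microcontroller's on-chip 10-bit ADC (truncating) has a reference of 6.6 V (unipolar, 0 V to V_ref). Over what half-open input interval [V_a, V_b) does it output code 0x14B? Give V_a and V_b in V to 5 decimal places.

[2.13340 V, 2.13984 V)

LSB = 6.6/2^10 = 6.445 mV.
Code 0x14B = 331 decimal.
V_a = V_low + 331·LSB = 2.1334 V; V_b = V_low + 332·LSB = 2.13984 V.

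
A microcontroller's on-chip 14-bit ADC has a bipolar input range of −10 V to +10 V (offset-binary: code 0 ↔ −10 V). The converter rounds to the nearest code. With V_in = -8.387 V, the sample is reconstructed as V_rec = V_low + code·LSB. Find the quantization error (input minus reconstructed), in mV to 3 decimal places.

One LSB is 20 V / 16384 = 1.221 mV.
(-8.387 − (−10))/0.0012207 = 1321.3696; round gives code 1321.
Code 1321 maps back to (−10) + 1321×0.0012207 V = -8.3874512 V.
Error = -8.387 − (−8.3874512) = 0.000451172 V = 0.451 mV.

0.451 mV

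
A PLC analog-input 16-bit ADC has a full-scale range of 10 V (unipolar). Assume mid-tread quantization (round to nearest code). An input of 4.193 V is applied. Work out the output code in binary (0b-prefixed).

code 0b110101101010111 (decimal 27479)

LSB = 10 V / 65536 = 152.59 µV.
(V_in − V_low)/LSB = (4.193 − 0) / 0.000152588 = 27479.245.
So the output code is 27479.
In binary (0b-prefixed): 0b110101101010111.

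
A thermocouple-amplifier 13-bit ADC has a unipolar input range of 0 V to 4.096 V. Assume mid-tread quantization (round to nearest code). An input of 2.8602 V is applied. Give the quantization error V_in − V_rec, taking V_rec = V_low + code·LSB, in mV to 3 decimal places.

One LSB is 4.096 V / 8192 = 0.500 mV.
(V_in − V_low)/LSB = (2.8602 − 0)/0.0005 = 5720.4000 → code 5720 (round).
Code 5720 maps back to 0 + 5720×0.0005 V = 2.86 V.
Difference: 0.0002 V → 0.200 mV.

0.200 mV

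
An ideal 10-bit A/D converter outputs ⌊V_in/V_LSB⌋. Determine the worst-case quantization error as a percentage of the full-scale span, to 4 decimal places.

Truncating → worst-case error = 1 LSB = V_FS/2^10, so 100/1024 = 0.0976562 % of full scale.

0.0977 %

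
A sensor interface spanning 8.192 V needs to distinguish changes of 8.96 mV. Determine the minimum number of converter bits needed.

Number of steps required ≥ 8.192 V / 8.96 mV = 914.29.
Need 2^N ≥ 914.29; 2^9 = 512, 2^10 = 1024.
Minimum N = 10.

10 bits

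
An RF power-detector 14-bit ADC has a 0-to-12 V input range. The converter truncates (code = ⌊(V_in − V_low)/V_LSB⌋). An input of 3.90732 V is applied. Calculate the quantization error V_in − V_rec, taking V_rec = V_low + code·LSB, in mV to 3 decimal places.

0.582 mV

LSB = 12/2^14 = 0.732 mV.
Scaled input = 5334.7942 LSBs, so code = 5334.
V_rec = 0 + 5334·0.000732422 = 3.9067383 V.
V_in − V_rec = 0.000581719 V = 0.582 mV.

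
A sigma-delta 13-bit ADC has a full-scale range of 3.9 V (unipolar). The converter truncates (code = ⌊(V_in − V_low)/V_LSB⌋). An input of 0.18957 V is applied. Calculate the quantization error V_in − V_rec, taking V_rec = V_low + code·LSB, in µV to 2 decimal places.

92.46 µV

LSB = 3.9/2^13 = 476.07 µV.
(V_in − V_low)/LSB = (0.18957 − 0)/0.000476074 = 398.1942 → code 398 (floor).
V_rec = 0 + 398·0.000476074 = 0.18947754 V.
Difference: 9.24609e-05 V → 92.46 µV.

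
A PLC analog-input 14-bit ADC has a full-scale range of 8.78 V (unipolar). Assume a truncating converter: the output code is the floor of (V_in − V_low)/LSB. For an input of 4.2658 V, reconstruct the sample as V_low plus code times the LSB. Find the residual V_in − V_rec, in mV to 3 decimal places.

LSB = 8.78/2^14 = 0.536 mV.
(V_in − V_low)/LSB = (4.2658 − 0)/0.000535889 = 7960.2354 → code 7960 (floor).
Code 7960 maps back to 0 + 7960×0.000535889 V = 4.2656738 V.
Difference: 0.000126172 V → 0.126 mV.

0.126 mV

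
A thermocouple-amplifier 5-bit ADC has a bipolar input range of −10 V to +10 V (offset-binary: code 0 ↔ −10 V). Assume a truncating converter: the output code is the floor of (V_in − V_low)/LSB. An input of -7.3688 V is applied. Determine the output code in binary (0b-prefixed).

code 0b100 (decimal 4)

With 32 levels over 20 V, one step is 0.6250 V.
Input sits at 4.210 steps above V_low.
So the output code is 4.
In binary (0b-prefixed): 0b100.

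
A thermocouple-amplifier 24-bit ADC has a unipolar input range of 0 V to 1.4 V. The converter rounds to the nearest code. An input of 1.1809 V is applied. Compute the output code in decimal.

code 14151582

With 16777216 levels over 1.4 V, one step is 0.08 µV.
Input sits at 14151581.696 steps above V_low.
So the output code is 14151582.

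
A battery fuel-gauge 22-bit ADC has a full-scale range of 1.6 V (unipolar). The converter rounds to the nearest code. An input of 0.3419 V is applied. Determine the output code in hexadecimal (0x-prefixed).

code 0xDAD0E (decimal 896270)

LSB = 1.6 V / 4194304 = 0.38 µV.
Input sits at 896270.336 steps above V_low.
Round → code 896270.
In hexadecimal (0x-prefixed): 0xDAD0E.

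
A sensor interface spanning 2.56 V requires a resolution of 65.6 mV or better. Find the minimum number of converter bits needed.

6 bits

Number of steps required ≥ 2.56 V / 65.6 mV = 39.02.
Need 2^N ≥ 39.02; 2^5 = 32, 2^6 = 64.
Minimum N = 6.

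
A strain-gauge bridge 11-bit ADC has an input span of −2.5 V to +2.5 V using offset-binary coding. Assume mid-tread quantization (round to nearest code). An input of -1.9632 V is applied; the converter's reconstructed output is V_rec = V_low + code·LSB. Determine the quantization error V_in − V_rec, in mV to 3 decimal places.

-0.309 mV

LSB = 5/2^11 = 2.441 mV.
(V_in − V_low)/LSB = (-1.9632 − (−2.5))/0.00244141 = 219.8733 → code 220 (round).
Code 220 maps back to (−2.5) + 220×0.00244141 V = -1.9628906 V.
V_in − V_rec = -0.000309375 V = -0.309 mV.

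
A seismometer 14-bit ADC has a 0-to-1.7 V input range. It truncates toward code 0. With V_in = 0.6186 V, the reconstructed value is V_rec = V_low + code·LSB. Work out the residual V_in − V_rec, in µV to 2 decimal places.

Step size: 1.7 V ÷ 2^14 = 103.76 µV.
Scaled input = 5961.8485 LSBs, so code = 5961.
Reconstructed: 0.61851196 V.
V_in − V_rec = 8.80371e-05 V = 88.04 µV.

88.04 µV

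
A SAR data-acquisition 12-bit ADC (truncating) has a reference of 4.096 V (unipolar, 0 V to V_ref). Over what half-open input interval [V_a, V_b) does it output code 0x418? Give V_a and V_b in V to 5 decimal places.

LSB = 4.096/2^12 = 1.000 mV.
Code 0x418 = 1048 decimal.
V_a = V_low + 1048·LSB = 1.048 V; V_b = V_low + 1049·LSB = 1.049 V.

[1.04800 V, 1.04900 V)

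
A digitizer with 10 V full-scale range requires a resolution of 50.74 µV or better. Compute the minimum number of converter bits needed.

Number of steps required ≥ 10 V / 50.74 µV = 197083.17.
Need 2^N ≥ 197083.17; 2^17 = 131072, 2^18 = 262144.
Minimum N = 18.

18 bits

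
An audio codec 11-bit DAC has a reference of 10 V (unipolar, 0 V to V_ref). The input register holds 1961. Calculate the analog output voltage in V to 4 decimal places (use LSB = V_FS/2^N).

9.5752 V

LSB = 10 V / 2^11 = 4.883 mV.
V_out = 0 + 1961 × 0.00488281 V = 9.5752 V.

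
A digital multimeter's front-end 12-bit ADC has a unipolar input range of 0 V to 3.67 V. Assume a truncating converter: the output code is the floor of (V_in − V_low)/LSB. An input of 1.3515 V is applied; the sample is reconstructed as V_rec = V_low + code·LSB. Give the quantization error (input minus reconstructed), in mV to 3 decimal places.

0.338 mV

Step size: 3.67 V ÷ 2^12 = 0.896 mV.
Scaled input = 1508.3771 LSBs, so code = 1508.
Reconstructed: 1.3511621 V.
Error = 1.3515 − 1.3511621 = 0.000337891 V = 0.338 mV.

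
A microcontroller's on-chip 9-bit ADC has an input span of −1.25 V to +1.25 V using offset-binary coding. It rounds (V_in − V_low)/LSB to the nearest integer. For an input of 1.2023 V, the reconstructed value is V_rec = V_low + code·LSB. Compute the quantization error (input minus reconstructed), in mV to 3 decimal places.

1.128 mV

Step size: 2.5 V ÷ 2^9 = 4.883 mV.
(1.2023 − (−1.25))/0.00488281 = 502.2310; round gives code 502.
V_rec = (−1.25) + 502·0.00488281 = 1.2011719 V.
Difference: 0.00112813 V → 1.128 mV.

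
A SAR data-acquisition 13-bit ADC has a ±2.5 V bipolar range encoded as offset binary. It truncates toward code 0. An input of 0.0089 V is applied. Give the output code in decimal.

code 4110

With 8192 levels over 5 V, one step is 0.610 mV.
(V_in − V_low)/LSB = (0.0089 − (−2.5)) / 0.000610352 = 4110.582.
So the output code is 4110.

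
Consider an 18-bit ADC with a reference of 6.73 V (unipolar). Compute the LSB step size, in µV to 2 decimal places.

Full-scale span = 6.73 V.
LSB = 6.73 / 2^18 = 6.73 / 262144 = 2.56729e-05 V = 25.67 µV.

25.67 µV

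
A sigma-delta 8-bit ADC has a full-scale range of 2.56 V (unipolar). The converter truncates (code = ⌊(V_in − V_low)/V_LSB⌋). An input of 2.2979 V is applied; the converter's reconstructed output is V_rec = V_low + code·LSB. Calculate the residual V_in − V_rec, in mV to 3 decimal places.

7.900 mV

Step size: 2.56 V ÷ 2^8 = 10.000 mV.
(2.2979 − 0)/0.01 = 229.7900; ⌊·⌋ gives code 229.
V_rec = 0 + 229·0.01 = 2.29 V.
Error = 2.2979 − 2.29 = 0.0079 V = 7.900 mV.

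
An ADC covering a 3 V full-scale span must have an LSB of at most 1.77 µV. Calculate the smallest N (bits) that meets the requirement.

Number of steps required ≥ 3 V / 1.77 µV = 1694915.25.
Need 2^N ≥ 1694915.25; 2^20 = 1048576, 2^21 = 2097152.
Minimum N = 21.

21 bits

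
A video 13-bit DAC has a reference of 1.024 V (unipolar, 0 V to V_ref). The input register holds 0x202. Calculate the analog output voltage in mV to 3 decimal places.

64.250 mV

LSB = 1.024 V / 2^13 = 125.00 µV.
Code 0x202 = 514 decimal.
V_out = 0 + 514 × 0.000125 V = 0.06425 V.
= 64.250 mV.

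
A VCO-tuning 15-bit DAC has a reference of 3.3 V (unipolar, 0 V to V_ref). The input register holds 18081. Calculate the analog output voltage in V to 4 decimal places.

LSB = 3.3 V / 2^15 = 100.71 µV.
V_out = 0 + 18081 × 0.000100708 V = 1.8209 V.

1.8209 V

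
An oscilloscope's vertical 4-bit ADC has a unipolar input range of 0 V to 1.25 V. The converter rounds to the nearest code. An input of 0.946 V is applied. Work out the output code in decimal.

code 12

Full-scale span = 1.25 V; LSB = 1.25/2^4 = 78.125 mV.
Input sits at 12.109 steps above V_low.
Round → code 12.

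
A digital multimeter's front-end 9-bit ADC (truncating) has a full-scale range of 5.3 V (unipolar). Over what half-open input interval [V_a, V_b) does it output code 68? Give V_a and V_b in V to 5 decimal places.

LSB = 5.3/2^9 = 10.352 mV.
V_a = V_low + 68·LSB = 0.703906 V; V_b = V_low + 69·LSB = 0.714258 V.

[0.70391 V, 0.71426 V)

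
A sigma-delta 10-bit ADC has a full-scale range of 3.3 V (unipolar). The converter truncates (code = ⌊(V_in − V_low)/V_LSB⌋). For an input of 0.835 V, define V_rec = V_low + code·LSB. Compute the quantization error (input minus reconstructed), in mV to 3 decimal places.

0.332 mV

One LSB is 3.3 V / 1024 = 3.223 mV.
(0.835 − 0)/0.00322266 = 259.1030; ⌊·⌋ gives code 259.
Reconstructed: 0.83466797 V.
V_in − V_rec = 0.000332031 V = 0.332 mV.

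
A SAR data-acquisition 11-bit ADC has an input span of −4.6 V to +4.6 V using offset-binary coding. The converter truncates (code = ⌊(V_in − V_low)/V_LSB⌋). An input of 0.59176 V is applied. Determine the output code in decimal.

code 1155

Full-scale span = 9.2 V; LSB = 9.2/2^11 = 4.492 mV.
(0.59176 − (−4.6)) / 0.00449219 = 1155.731 LSBs.
Floor → code 1155.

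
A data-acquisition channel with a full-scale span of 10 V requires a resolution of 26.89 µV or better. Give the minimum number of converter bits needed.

Number of steps required ≥ 10 V / 26.89 µV = 371885.46.
Need 2^N ≥ 371885.46; 2^18 = 262144, 2^19 = 524288.
Minimum N = 19.

19 bits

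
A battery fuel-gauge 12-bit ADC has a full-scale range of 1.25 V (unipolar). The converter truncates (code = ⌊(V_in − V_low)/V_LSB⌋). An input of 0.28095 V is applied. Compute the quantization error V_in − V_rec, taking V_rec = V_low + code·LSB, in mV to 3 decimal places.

0.188 mV

One LSB is 1.25 V / 4096 = 305.18 µV.
(0.28095 − 0)/0.000305176 = 920.6170; ⌊·⌋ gives code 920.
Code 920 maps back to 0 + 920×0.000305176 V = 0.28076172 V.
V_in − V_rec = 0.000188281 V = 0.188 mV.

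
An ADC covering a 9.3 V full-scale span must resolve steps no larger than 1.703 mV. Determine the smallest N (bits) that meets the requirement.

Number of steps required ≥ 9.3 V / 1.703 mV = 5460.95.
Need 2^N ≥ 5460.95; 2^12 = 4096, 2^13 = 8192.
Minimum N = 13.

13 bits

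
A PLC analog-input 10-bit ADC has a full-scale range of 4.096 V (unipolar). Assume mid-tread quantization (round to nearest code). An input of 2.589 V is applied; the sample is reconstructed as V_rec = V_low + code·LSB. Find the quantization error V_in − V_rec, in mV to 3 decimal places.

1.000 mV

LSB = 4.096/2^10 = 4.000 mV.
Scaled input = 647.2500 LSBs, so code = 647.
Reconstructed: 2.588 V.
Difference: 0.001 V → 1.000 mV.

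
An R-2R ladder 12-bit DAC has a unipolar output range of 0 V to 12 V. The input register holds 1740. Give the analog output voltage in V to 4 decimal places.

LSB = 12 V / 2^12 = 2.930 mV.
V_out = 0 + 1740 × 0.00292969 V = 5.09766 V.

5.0977 V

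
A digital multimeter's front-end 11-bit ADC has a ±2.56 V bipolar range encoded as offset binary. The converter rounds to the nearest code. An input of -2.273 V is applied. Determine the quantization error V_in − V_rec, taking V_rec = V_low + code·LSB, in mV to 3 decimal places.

LSB = 5.12/2^11 = 2.500 mV.
Scaled input = 114.8000 LSBs, so code = 115.
Reconstructed: -2.2725 V.
V_in − V_rec = -0.0005 V = -0.500 mV.

-0.500 mV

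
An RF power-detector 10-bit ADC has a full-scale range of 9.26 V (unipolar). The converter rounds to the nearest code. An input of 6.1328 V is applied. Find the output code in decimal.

code 678

Full-scale span = 9.26 V; LSB = 9.26/2^10 = 9.043 mV.
Input sits at 678.184 steps above V_low.
round(678.184) = 678.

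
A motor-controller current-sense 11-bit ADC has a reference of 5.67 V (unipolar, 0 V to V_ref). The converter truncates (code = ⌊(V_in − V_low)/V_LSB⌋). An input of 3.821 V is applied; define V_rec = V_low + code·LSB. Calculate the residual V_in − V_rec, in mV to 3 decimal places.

Step size: 5.67 V ÷ 2^11 = 2.769 mV.
Scaled input = 1380.1425 LSBs, so code = 1380.
V_rec = 0 + 1380·0.00276855 = 3.8206055 V.
Difference: 0.000394531 V → 0.395 mV.

0.395 mV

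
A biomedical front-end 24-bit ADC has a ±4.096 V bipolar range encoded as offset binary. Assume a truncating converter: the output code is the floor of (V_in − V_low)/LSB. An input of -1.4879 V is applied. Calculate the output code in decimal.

With 16777216 levels over 8.192 V, one step is 0.49 µV.
(-1.4879 − (−4.096)) / 4.88281e-07 = 5341388.800 LSBs.
Floor → code 5341388.

code 5341388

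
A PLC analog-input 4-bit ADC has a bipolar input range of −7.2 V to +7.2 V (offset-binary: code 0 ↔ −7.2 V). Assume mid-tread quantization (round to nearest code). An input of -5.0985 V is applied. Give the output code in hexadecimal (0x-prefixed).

With 16 levels over 14.4 V, one step is 0.9000 V.
(V_in − V_low)/LSB = (-5.0985 − (−7.2)) / 0.9 = 2.335.
So the output code is 2.
In hexadecimal (0x-prefixed): 0x2.

code 0x2 (decimal 2)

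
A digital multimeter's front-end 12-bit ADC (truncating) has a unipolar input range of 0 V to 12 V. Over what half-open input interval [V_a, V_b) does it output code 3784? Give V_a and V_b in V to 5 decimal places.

[11.08594 V, 11.08887 V)

LSB = 12/2^12 = 2.930 mV.
V_a = V_low + 3784·LSB = 11.0859 V; V_b = V_low + 3785·LSB = 11.0889 V.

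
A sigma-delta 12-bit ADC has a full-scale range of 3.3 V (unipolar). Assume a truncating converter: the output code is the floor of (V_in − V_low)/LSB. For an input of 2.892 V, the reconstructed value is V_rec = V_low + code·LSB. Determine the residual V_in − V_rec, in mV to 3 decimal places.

0.472 mV

Step size: 3.3 V ÷ 2^12 = 0.806 mV.
(2.892 − 0)/0.000805664 = 3589.5855; ⌊·⌋ gives code 3589.
Reconstructed: 2.8915283 V.
Difference: 0.00047168 V → 0.472 mV.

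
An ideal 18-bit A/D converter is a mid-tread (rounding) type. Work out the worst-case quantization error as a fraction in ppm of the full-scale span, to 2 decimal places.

1.91 ppm

Rounding → worst-case error = ½ LSB = V_FS/2^19, so 1e+06/524288 = 1.90735 ppm of full scale.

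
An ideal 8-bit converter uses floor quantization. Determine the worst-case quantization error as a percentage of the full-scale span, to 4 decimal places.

Truncating → worst-case error = 1 LSB = V_FS/2^8, so 100/256 = 0.390625 % of full scale.

0.3906 %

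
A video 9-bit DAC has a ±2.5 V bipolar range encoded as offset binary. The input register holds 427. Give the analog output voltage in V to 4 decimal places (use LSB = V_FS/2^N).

1.6699 V

LSB = 5 V / 2^9 = 9.766 mV.
V_out = (−2.5) + 427 × 0.00976562 V = 1.66992 V.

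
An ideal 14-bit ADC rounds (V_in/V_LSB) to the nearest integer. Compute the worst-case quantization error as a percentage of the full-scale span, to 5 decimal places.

Rounding → worst-case error = ½ LSB = V_FS/2^15, so 100/32768 = 0.00305176 % of full scale.

0.00305 %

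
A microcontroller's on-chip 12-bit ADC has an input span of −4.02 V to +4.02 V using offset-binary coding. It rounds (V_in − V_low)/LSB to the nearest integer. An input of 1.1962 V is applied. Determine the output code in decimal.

code 2657

Full-scale span = 8.04 V; LSB = 8.04/2^12 = 1.963 mV.
(V_in − V_low)/LSB = (1.1962 − (−4.02)) / 0.00196289 = 2657.407.
round(2657.407) = 2657.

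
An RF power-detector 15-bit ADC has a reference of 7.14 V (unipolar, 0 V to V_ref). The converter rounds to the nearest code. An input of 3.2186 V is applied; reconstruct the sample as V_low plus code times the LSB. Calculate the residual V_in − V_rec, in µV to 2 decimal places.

One LSB is 7.14 V / 32768 = 217.90 µV.
Scaled input = 14771.3004 LSBs, so code = 14771.
Code 14771 maps back to 0 + 14771×0.000217896 V = 3.2185345 V.
V_in − V_rec = 6.54541e-05 V = 65.45 µV.

65.45 µV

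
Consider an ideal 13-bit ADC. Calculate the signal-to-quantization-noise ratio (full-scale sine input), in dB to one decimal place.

80.0 dB

SNR ≈ 6.02·N + 1.76 dB = 6.02·13 + 1.76 = 80.02 dB.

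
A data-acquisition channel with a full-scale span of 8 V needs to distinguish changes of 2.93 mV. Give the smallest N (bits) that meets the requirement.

12 bits

Number of steps required ≥ 8 V / 2.93 mV = 2730.38.
Need 2^N ≥ 2730.38; 2^11 = 2048, 2^12 = 4096.
Minimum N = 12.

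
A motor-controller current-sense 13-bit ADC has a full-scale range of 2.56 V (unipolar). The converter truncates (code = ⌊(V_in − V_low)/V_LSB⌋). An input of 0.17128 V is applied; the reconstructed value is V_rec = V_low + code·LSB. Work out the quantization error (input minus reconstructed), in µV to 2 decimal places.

Step size: 2.56 V ÷ 2^13 = 312.50 µV.
(V_in − V_low)/LSB = (0.17128 − 0)/0.0003125 = 548.0960 → code 548 (floor).
Code 548 maps back to 0 + 548×0.0003125 V = 0.17125 V.
Error = 0.17128 − 0.17125 = 3e-05 V = 30.00 µV.

30.00 µV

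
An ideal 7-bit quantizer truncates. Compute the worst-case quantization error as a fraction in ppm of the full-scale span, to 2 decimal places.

Truncating → worst-case error = 1 LSB = V_FS/2^7, so 1e+06/128 = 7812.5 ppm of full scale.

7812.50 ppm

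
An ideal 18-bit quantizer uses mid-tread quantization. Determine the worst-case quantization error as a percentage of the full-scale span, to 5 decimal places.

0.00019 %

Rounding → worst-case error = ½ LSB = V_FS/2^19, so 100/524288 = 0.000190735 % of full scale.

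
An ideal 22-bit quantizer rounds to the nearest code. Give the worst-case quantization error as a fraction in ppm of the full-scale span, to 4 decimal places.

0.1192 ppm

Rounding → worst-case error = ½ LSB = V_FS/2^23, so 1e+06/8388608 = 0.119209 ppm of full scale.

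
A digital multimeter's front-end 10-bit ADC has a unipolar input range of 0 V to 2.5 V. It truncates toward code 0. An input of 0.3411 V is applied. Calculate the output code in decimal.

Full-scale span = 2.5 V; LSB = 2.5/2^10 = 2.441 mV.
Input sits at 139.715 steps above V_low.
Floor → code 139.

code 139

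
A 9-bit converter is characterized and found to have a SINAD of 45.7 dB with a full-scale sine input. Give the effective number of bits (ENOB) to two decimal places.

7.30 bits

ENOB = (SINAD − 1.76) / 6.02 = (45.7 − 1.76)/6.02 = 7.299.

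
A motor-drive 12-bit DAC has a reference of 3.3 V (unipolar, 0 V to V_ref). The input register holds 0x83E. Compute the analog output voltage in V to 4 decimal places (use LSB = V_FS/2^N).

1.7000 V

LSB = 3.3 V / 2^12 = 0.806 mV.
Code 0x83E = 2110 decimal.
V_out = 0 + 2110 × 0.000805664 V = 1.69995 V.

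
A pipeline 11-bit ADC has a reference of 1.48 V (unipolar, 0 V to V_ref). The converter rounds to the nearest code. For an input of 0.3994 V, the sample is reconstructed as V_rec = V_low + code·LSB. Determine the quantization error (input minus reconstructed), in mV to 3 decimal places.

-0.229 mV

LSB = 1.48/2^11 = 0.723 mV.
(0.3994 − 0)/0.000722656 = 552.6832; round gives code 553.
V_rec = 0 + 553·0.000722656 = 0.39962891 V.
Error = 0.3994 − 0.39962891 = -0.000228906 V = -0.229 mV.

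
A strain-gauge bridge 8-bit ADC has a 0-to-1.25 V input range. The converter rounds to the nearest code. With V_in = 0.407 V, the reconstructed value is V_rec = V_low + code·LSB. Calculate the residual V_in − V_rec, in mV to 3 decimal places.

Step size: 1.25 V ÷ 2^8 = 4.883 mV.
(0.407 − 0)/0.00488281 = 83.3536; round gives code 83.
Reconstructed: 0.40527344 V.
Difference: 0.00172656 V → 1.727 mV.

1.727 mV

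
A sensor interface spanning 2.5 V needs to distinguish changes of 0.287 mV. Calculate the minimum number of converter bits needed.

Number of steps required ≥ 2.5 V / 0.287 mV = 8710.80.
Need 2^N ≥ 8710.80; 2^13 = 8192, 2^14 = 16384.
Minimum N = 14.

14 bits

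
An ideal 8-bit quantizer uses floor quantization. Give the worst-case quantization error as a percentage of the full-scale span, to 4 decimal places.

Truncating → worst-case error = 1 LSB = V_FS/2^8, so 100/256 = 0.390625 % of full scale.

0.3906 %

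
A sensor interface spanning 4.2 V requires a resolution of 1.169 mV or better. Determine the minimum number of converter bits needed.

12 bits

Number of steps required ≥ 4.2 V / 1.169 mV = 3592.81.
Need 2^N ≥ 3592.81; 2^11 = 2048, 2^12 = 4096.
Minimum N = 12.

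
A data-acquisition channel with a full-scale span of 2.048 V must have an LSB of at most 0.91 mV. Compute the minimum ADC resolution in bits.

Number of steps required ≥ 2.048 V / 0.91 mV = 2250.55.
Need 2^N ≥ 2250.55; 2^11 = 2048, 2^12 = 4096.
Minimum N = 12.

12 bits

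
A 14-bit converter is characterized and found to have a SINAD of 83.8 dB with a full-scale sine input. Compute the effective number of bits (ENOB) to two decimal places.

ENOB = (SINAD − 1.76) / 6.02 = (83.8 − 1.76)/6.02 = 13.628.

13.63 bits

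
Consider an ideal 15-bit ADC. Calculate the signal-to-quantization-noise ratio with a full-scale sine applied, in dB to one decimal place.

92.1 dB

SNR ≈ 6.02·N + 1.76 dB = 6.02·15 + 1.76 = 92.06 dB.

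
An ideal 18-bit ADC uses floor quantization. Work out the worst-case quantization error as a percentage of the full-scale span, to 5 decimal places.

0.00038 %

Truncating → worst-case error = 1 LSB = V_FS/2^18, so 100/262144 = 0.00038147 % of full scale.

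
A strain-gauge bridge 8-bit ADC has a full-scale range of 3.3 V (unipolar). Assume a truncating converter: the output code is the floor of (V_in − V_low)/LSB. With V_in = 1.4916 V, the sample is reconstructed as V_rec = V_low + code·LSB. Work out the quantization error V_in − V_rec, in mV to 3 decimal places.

Step size: 3.3 V ÷ 2^8 = 12.891 mV.
Scaled input = 115.7120 LSBs, so code = 115.
Reconstructed: 1.4824219 V.
V_in − V_rec = 0.00917813 V = 9.178 mV.

9.178 mV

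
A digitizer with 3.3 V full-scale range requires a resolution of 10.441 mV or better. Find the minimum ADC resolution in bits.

Number of steps required ≥ 3.3 V / 10.441 mV = 316.06.
Need 2^N ≥ 316.06; 2^8 = 256, 2^9 = 512.
Minimum N = 9.

9 bits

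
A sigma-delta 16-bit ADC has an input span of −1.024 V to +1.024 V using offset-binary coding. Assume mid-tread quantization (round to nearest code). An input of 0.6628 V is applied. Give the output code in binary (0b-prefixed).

LSB = 2.048 V / 65536 = 31.25 µV.
Input sits at 53977.600 steps above V_low.
So the output code is 53978.
In binary (0b-prefixed): 0b1101001011011010.

code 0b1101001011011010 (decimal 53978)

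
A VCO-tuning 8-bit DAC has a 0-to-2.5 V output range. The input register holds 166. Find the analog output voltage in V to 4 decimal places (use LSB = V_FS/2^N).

1.6211 V

LSB = 2.5 V / 2^8 = 9.766 mV.
V_out = 0 + 166 × 0.00976562 V = 1.62109 V.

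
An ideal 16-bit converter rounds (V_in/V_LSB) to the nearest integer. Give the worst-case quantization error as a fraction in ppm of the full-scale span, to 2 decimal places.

7.63 ppm

Rounding → worst-case error = ½ LSB = V_FS/2^17, so 1e+06/131072 = 7.62939 ppm of full scale.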